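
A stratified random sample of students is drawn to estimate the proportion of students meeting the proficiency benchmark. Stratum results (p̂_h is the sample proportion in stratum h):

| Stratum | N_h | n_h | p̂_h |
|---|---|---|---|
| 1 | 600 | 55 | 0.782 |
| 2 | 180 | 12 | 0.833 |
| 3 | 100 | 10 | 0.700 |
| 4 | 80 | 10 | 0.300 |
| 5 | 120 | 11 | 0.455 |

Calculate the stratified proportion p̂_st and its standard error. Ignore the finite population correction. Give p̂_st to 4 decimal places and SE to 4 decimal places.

p̂_st ≈ 0.7109, SE ≈ 0.0443

N = 1080; stratum weights W_h = N_h/N.
p̂_st = Σ W_h p̂_h = (600·0.782 + 180·0.833 + 100·0.700 + 80·0.300 + 120·0.455)/1080 = 0.71087
V̂(p̂_st) = Σ W_h² p̂_h(1−p̂_h)/(n_h−1):
  stratum 1: (600/1080)²·0.782·0.218/54 = 0.000974371
  stratum 2: (180/1080)²·0.833·0.167/11 = 0.00035129
  stratum 3: (100/1080)²·0.700·0.300/9 = 0.000200046
  stratum 4: (80/1080)²·0.300·0.700/9 = 0.000128029
  stratum 5: (120/1080)²·0.455·0.545/10 = 0.000306142
V̂(p̂_st) = 0.00195988; SE = √V̂ = 0.0442705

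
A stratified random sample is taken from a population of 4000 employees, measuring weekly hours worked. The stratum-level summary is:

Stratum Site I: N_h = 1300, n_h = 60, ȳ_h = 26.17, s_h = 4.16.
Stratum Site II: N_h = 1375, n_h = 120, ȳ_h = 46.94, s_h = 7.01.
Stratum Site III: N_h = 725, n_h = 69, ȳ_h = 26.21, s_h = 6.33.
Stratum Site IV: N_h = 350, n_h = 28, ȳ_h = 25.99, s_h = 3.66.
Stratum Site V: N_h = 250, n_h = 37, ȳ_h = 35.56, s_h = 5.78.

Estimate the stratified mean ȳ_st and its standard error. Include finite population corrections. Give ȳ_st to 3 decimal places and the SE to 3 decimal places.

ȳ_st = Σ W_h ȳ_h = (1300·26.17 + 1375·46.94 + 725·26.21 + 350·25.99 + 250·35.56)/4000 = 33.88806
V̂(ȳ_st) = Σ W_h² (1 − n_h/N_h) s_h²/n_h, with W_h = N_h/N and N = 4000:
  stratum Site I: (1300/4000)²·(1 − 60/1300)·4.16²/60 = 0.029059
  stratum Site II: (1375/4000)²·(1 − 120/1375)·7.01²/120 = 0.0441653
  stratum Site III: (725/4000)²·(1 − 69/725)·6.33²/69 = 0.0172616
  stratum Site IV: (350/4000)²·(1 − 28/350)·3.66²/28 = 0.00336983
  stratum Site V: (250/4000)²·(1 − 37/250)·5.78²/37 = 0.00300506
V̂(ȳ_st) = 0.0968608
SE(ȳ_st) = √0.0968608 = 0.311225

ȳ_st ≈ 33.888, SE ≈ 0.311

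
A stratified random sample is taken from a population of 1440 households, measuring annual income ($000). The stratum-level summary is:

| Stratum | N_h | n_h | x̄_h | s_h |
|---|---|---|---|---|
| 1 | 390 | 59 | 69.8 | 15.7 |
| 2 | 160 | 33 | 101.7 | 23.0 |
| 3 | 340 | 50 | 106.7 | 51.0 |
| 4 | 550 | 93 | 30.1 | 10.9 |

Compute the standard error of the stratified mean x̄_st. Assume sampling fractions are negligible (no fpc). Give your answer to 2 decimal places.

SE(x̄_st) ≈ 1.89

V̂(x̄_st) = Σ W_h² s_h²/n_h, with W_h = N_h/N and N = 1440:
  stratum 1: (390/1440)²·15.7²/59 = 0.306444
  stratum 2: (160/1440)²·23.0²/33 = 0.197905
  stratum 3: (340/1440)²·51.0²/50 = 2.90003
  stratum 4: (550/1440)²·10.9²/93 = 0.186368
V̂(x̄_st) = 3.59075
SE(x̄_st) = √3.59075 = 1.89493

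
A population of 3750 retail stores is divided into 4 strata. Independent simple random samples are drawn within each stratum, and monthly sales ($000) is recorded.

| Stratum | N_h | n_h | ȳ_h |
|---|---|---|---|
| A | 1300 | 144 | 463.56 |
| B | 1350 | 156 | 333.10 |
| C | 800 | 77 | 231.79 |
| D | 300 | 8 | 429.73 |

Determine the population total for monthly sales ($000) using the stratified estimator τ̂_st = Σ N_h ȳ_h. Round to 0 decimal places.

τ̂_st = Σ N_h ȳ_h = 1300·463.56 + 1350·333.10 + 800·231.79 + 300·429.73 = 1366664

τ̂_st ≈ 1366664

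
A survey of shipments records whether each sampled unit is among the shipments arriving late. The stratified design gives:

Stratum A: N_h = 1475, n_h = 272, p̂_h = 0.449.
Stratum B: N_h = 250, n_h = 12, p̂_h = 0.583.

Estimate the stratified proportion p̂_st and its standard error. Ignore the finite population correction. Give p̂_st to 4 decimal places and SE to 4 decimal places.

p̂_st ≈ 0.4684, SE ≈ 0.0336

N = 1725; stratum weights W_h = N_h/N.
p̂_st = Σ W_h p̂_h = (1475·0.449 + 250·0.583)/1725 = 0.46842
V̂(p̂_st) = Σ W_h² p̂_h(1−p̂_h)/(n_h−1):
  stratum A: (1475/1725)²·0.449·0.551/271 = 0.000667474
  stratum B: (250/1725)²·0.583·0.417/11 = 0.000464209
V̂(p̂_st) = 0.00113168; SE = √V̂ = 0.0336405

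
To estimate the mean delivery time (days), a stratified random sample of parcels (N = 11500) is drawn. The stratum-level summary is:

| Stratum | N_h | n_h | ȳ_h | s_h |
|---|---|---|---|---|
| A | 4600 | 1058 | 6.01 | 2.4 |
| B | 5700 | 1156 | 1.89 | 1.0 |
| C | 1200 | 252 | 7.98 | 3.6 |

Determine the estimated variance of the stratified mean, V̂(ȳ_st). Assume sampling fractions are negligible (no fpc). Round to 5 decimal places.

V̂(ȳ_st) = Σ W_h² s_h²/n_h, with W_h = N_h/N and N = 11500:
  stratum A: (4600/11500)²·2.4²/1058 = 0.000871078
  stratum B: (5700/11500)²·1.0²/1156 = 0.000212518
  stratum C: (1200/11500)²·3.6²/252 = 0.000559978
V̂(ȳ_st) = 0.00164357

V̂(ȳ_st) ≈ 0.00164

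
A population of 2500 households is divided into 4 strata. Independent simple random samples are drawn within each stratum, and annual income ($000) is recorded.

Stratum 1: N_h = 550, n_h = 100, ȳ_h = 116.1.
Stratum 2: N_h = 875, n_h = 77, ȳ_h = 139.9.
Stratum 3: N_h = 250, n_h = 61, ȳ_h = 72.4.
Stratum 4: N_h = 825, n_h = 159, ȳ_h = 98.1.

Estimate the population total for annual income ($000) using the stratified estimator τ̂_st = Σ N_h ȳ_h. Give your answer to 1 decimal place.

τ̂_st ≈ 285300.0

τ̂_st = Σ N_h ȳ_h = 550·116.1 + 875·139.9 + 250·72.4 + 825·98.1 = 285300.0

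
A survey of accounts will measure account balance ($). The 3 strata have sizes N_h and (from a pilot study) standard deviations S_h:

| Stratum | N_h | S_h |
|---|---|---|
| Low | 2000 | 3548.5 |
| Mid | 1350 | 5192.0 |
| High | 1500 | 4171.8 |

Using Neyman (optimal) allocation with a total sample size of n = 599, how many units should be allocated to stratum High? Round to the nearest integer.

Neyman allocation: n_h = n · N_h S_h / Σ N_i S_i, with n = 599.
  stratum Low: N_h·S_h = 2000·3548.5 = 7097000.00
  stratum Mid: N_h·S_h = 1350·5192.0 = 7009200.00
  stratum High: N_h·S_h = 1500·4171.8 = 6257700.00
Σ N_h S_h = 20363900.00
n for stratum High = 599·6257700.00/20363900.00 = 184.069 → 184

184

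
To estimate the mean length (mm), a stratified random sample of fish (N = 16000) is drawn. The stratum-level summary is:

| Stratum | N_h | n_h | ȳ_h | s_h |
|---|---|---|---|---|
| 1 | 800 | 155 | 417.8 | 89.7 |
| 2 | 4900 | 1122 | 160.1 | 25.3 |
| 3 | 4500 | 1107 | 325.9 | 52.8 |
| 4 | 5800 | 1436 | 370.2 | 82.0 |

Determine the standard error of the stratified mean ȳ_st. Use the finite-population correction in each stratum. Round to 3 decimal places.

V̂(ȳ_st) = Σ W_h² (1 − n_h/N_h) s_h²/n_h, with W_h = N_h/N and N = 16000:
  stratum 1: (800/16000)²·(1 − 155/800)·89.7²/155 = 0.104632
  stratum 2: (4900/16000)²·(1 − 1122/4900)·25.3²/1122 = 0.041254
  stratum 3: (4500/16000)²·(1 − 1107/4500)·52.8²/1107 = 0.150202
  stratum 4: (5800/16000)²·(1 − 1436/5800)·82.0²/1436 = 0.462963
V̂(ȳ_st) = 0.759051
SE(ȳ_st) = √0.759051 = 0.871235

SE(ȳ_st) ≈ 0.871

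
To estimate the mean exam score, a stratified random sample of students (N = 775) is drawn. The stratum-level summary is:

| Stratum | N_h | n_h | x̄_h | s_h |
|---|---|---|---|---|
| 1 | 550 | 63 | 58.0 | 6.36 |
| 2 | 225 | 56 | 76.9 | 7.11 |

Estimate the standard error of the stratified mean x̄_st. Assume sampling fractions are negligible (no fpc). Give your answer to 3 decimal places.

SE(x̄_st) ≈ 0.632

V̂(x̄_st) = Σ W_h² s_h²/n_h, with W_h = N_h/N and N = 775:
  stratum 1: (550/775)²·6.36²/63 = 0.323367
  stratum 2: (225/775)²·7.11²/56 = 0.0760874
V̂(x̄_st) = 0.399454
SE(x̄_st) = √0.399454 = 0.632024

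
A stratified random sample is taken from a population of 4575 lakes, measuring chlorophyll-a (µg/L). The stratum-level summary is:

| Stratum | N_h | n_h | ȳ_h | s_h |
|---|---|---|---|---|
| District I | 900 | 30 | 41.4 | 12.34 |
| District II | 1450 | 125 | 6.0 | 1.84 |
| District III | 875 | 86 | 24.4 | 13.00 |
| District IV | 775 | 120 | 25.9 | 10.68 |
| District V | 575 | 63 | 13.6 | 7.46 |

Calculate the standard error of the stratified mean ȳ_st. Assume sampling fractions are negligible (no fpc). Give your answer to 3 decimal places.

V̂(ȳ_st) = Σ W_h² s_h²/n_h, with W_h = N_h/N and N = 4575:
  stratum District I: (900/4575)²·12.34²/30 = 0.196432
  stratum District II: (1450/4575)²·1.84²/125 = 0.00272069
  stratum District III: (875/4575)²·13.00²/86 = 0.0718823
  stratum District IV: (775/4575)²·10.68²/120 = 0.0272761
  stratum District V: (575/4575)²·7.46²/63 = 0.0139537
V̂(ȳ_st) = 0.312265
SE(ȳ_st) = √0.312265 = 0.558807

SE(ȳ_st) ≈ 0.559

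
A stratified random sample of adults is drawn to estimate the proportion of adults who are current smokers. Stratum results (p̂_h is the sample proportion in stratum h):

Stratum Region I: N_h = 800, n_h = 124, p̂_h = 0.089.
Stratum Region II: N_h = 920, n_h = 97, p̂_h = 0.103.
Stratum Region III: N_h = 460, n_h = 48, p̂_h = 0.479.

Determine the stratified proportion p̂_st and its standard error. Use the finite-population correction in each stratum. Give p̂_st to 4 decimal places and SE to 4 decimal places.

N = 2180; stratum weights W_h = N_h/N.
p̂_st = Σ W_h p̂_h = (800·0.089 + 920·0.103 + 460·0.479)/2180 = 0.17720
V̂(p̂_st) = Σ W_h² (1 − n_h/N_h) p̂_h(1−p̂_h)/(n_h−1):
  stratum Region I: (800/2180)²·(1 − 124/800)·0.089·0.911/123 = 7.50113e-05
  stratum Region II: (920/2180)²·(1 − 97/920)·0.103·0.897/96 = 0.000153332
  stratum Region III: (460/2180)²·(1 − 48/460)·0.479·0.521/47 = 0.000211747
V̂(p̂_st) = 0.000440091; SE = √V̂ = 0.0209783

p̂_st ≈ 0.1772, SE ≈ 0.0210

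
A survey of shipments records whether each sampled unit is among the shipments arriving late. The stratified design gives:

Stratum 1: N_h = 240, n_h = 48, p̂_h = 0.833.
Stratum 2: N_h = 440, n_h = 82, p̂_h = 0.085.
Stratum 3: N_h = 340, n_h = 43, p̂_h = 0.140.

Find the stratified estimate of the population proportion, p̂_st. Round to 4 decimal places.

N = 1020; stratum weights W_h = N_h/N.
p̂_st = Σ W_h p̂_h = (240·0.833 + 440·0.085 + 340·0.140)/1020 = 0.27933

p̂_st ≈ 0.2793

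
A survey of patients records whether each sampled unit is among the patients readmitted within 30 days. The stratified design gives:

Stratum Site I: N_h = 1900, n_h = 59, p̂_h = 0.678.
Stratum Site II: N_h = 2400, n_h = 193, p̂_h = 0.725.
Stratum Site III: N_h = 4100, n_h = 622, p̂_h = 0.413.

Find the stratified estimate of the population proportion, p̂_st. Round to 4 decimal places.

p̂_st ≈ 0.5621

N = 8400; stratum weights W_h = N_h/N.
p̂_st = Σ W_h p̂_h = (1900·0.678 + 2400·0.725 + 4100·0.413)/8400 = 0.56208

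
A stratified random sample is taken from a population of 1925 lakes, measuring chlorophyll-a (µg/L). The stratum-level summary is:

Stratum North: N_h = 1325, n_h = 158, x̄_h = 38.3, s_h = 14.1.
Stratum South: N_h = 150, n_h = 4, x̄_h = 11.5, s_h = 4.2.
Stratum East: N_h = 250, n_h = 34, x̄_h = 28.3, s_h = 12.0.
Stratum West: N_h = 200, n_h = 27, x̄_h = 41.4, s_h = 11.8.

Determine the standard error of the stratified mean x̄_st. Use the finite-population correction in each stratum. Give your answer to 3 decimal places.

V̂(x̄_st) = Σ W_h² (1 − n_h/N_h) s_h²/n_h, with W_h = N_h/N and N = 1925:
  stratum North: (1325/1925)²·(1 − 158/1325)·14.1²/158 = 0.525057
  stratum South: (150/1925)²·(1 − 4/150)·4.2²/4 = 0.0260628
  stratum East: (250/1925)²·(1 − 34/250)·12.0²/34 = 0.0617186
  stratum West: (200/1925)²·(1 − 27/200)·11.8²/27 = 0.0481521
V̂(x̄_st) = 0.66099
SE(x̄_st) = √0.66099 = 0.813013

SE(x̄_st) ≈ 0.813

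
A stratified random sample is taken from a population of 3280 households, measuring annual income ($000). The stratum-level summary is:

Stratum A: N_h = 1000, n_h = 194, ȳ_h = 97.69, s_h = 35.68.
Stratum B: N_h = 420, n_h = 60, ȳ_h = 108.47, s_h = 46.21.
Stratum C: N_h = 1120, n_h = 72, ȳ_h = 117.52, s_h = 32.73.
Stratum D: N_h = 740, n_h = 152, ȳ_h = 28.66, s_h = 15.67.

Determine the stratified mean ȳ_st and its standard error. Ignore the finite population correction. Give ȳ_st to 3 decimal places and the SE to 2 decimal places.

ȳ_st = Σ W_h ȳ_h = (1000·97.69 + 420·108.47 + 1120·117.52 + 740·28.66)/3280 = 90.26774
V̂(ȳ_st) = Σ W_h² s_h²/n_h, with W_h = N_h/N and N = 3280:
  stratum A: (1000/3280)²·35.68²/194 = 0.609958
  stratum B: (420/3280)²·46.21²/60 = 0.583541
  stratum C: (1120/3280)²·32.73²/72 = 1.73479
  stratum D: (740/3280)²·15.67²/152 = 0.0822262
V̂(ȳ_st) = 3.01052
SE(ȳ_st) = √3.01052 = 1.73508

ȳ_st ≈ 90.268, SE ≈ 1.74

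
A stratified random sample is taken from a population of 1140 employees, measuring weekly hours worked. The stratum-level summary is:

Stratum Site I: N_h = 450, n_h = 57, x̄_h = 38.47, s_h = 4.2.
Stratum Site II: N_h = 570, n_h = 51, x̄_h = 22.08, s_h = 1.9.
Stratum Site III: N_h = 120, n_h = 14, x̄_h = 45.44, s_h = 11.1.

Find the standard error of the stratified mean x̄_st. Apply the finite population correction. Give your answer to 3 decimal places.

V̂(x̄_st) = Σ W_h² (1 − n_h/N_h) s_h²/n_h, with W_h = N_h/N and N = 1140:
  stratum Site I: (450/1140)²·(1 − 57/450)·4.2²/57 = 0.0421133
  stratum Site II: (570/1140)²·(1 − 51/570)·1.9²/51 = 0.0161127
  stratum Site III: (120/1140)²·(1 − 14/120)·11.1²/14 = 0.0861381
V̂(x̄_st) = 0.144364
SE(x̄_st) = √0.144364 = 0.379953

SE(x̄_st) ≈ 0.380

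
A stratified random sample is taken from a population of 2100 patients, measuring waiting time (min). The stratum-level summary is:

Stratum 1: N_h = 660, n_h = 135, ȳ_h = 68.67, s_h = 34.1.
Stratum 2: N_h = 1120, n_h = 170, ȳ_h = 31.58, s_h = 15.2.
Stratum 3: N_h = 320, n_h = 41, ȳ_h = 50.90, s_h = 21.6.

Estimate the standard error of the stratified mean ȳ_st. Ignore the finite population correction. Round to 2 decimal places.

SE(ȳ_st) ≈ 1.23

V̂(ȳ_st) = Σ W_h² s_h²/n_h, with W_h = N_h/N and N = 2100:
  stratum 1: (660/2100)²·34.1²/135 = 0.850794
  stratum 2: (1120/2100)²·15.2²/170 = 0.386577
  stratum 3: (320/2100)²·21.6²/41 = 0.264232
V̂(ȳ_st) = 1.5016
SE(ȳ_st) = √1.5016 = 1.2254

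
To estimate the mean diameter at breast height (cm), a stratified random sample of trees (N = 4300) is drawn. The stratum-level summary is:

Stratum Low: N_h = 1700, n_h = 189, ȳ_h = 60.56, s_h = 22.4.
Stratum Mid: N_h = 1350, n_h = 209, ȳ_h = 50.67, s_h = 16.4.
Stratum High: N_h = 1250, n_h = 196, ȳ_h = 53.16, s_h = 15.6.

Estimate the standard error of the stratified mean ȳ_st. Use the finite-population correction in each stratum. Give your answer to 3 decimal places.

V̂(ȳ_st) = Σ W_h² (1 − n_h/N_h) s_h²/n_h, with W_h = N_h/N and N = 4300:
  stratum Low: (1700/4300)²·(1 − 189/1700)·22.4²/189 = 0.368817
  stratum Mid: (1350/4300)²·(1 − 209/1350)·16.4²/209 = 0.107207
  stratum High: (1250/4300)²·(1 − 196/1250)·15.6²/196 = 0.0884722
V̂(ȳ_st) = 0.564496
SE(ȳ_st) = √0.564496 = 0.75133

SE(ȳ_st) ≈ 0.751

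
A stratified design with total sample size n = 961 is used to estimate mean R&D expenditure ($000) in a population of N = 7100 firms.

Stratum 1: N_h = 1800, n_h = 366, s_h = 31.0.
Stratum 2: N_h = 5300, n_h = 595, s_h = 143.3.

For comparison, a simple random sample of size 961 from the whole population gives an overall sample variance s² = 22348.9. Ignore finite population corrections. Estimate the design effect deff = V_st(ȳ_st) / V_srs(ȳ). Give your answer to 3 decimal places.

deff ≈ 0.834

V̂(ȳ_st) = Σ W_h² s_h²/n_h, with W_h = N_h/N and N = 7100:
  stratum 1: (1800/7100)²·31.0²/366 = 0.16876
  stratum 2: (5300/7100)²·143.3²/595 = 19.2314
V_st = 19.4001
V_srs = s²/n = 22348.9/961 = 23.2559
deff = V_st / V_srs = 19.4001/23.2559 = 0.8342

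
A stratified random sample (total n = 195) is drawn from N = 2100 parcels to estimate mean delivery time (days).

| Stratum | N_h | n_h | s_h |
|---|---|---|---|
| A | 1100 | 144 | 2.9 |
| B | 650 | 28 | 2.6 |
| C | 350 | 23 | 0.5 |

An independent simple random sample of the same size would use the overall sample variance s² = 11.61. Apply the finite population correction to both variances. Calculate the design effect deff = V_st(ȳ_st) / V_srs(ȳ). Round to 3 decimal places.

V̂(ȳ_st) = Σ W_h² (1 − n_h/N_h) s_h²/n_h, with W_h = N_h/N and N = 2100:
  stratum A: (1100/2100)²·(1 − 144/1100)·2.9²/144 = 0.0139266
  stratum B: (650/2100)²·(1 − 28/650)·2.6²/28 = 0.0221337
  stratum C: (350/2100)²·(1 − 23/350)·0.5²/23 = 0.000282091
V_st = 0.0363424
V_srs = (1 − 195/2100)·11.61/195 = 0.0540099
deff = V_st / V_srs = 0.0363424/0.0540099 = 0.6729

deff ≈ 0.673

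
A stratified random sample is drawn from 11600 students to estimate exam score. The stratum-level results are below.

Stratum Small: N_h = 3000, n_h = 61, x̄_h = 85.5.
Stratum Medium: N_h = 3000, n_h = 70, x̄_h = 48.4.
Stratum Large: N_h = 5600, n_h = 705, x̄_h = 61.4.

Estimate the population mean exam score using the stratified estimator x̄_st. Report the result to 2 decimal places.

N = Σ N_h = 11600. Stratum weights W_h = N_h/N.
x̄_st = (3000·85.5 + 3000·48.4 + 5600·61.4) / 11600 = 64.2707

x̄_st ≈ 64.27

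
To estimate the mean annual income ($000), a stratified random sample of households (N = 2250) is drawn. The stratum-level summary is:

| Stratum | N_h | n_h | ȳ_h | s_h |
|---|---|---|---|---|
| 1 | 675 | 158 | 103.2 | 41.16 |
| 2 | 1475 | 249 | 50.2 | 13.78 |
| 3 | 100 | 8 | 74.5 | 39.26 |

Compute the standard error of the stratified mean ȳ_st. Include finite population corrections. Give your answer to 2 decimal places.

SE(ȳ_st) ≈ 1.17

V̂(ȳ_st) = Σ W_h² (1 − n_h/N_h) s_h²/n_h, with W_h = N_h/N and N = 2250:
  stratum 1: (675/2250)²·(1 − 158/675)·41.16²/158 = 0.739134
  stratum 2: (1475/2250)²·(1 − 249/1475)·13.78²/249 = 0.272406
  stratum 3: (100/2250)²·(1 − 8/100)·39.26²/8 = 0.350133
V̂(ȳ_st) = 1.36167
SE(ȳ_st) = √1.36167 = 1.16691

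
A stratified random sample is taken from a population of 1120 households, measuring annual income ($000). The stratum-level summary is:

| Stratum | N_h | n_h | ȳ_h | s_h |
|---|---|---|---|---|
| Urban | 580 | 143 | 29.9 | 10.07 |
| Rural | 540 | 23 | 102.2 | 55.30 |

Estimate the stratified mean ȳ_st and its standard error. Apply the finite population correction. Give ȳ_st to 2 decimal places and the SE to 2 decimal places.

ȳ_st = Σ W_h ȳ_h = (580·29.9 + 540·102.2)/1120 = 64.75893
V̂(ȳ_st) = Σ W_h² (1 − n_h/N_h) s_h²/n_h, with W_h = N_h/N and N = 1120:
  stratum Urban: (580/1120)²·(1 − 143/580)·10.07²/143 = 0.143284
  stratum Rural: (540/1120)²·(1 − 23/540)·55.30²/23 = 29.5918
V̂(ȳ_st) = 29.735
SE(ȳ_st) = √29.735 = 5.45298

ȳ_st ≈ 64.76, SE ≈ 5.45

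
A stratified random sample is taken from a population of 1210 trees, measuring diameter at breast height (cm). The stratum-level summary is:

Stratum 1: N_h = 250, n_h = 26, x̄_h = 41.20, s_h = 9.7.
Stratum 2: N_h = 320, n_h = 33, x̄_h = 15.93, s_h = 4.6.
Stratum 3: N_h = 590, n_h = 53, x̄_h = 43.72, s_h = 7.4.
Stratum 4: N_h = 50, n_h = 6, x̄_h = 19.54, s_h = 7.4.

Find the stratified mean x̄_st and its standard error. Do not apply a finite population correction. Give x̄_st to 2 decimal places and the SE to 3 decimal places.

x̄_st ≈ 34.85, SE ≈ 0.679

x̄_st = Σ W_h x̄_h = (250·41.20 + 320·15.93 + 590·43.72 + 50·19.54)/1210 = 34.85074
V̂(x̄_st) = Σ W_h² s_h²/n_h, with W_h = N_h/N and N = 1210:
  stratum 1: (250/1210)²·9.7²/26 = 0.154483
  stratum 2: (320/1210)²·4.6²/33 = 0.0448467
  stratum 3: (590/1210)²·7.4²/53 = 0.245652
  stratum 4: (50/1210)²·7.4²/6 = 0.0155841
V̂(x̄_st) = 0.460566
SE(x̄_st) = √0.460566 = 0.67865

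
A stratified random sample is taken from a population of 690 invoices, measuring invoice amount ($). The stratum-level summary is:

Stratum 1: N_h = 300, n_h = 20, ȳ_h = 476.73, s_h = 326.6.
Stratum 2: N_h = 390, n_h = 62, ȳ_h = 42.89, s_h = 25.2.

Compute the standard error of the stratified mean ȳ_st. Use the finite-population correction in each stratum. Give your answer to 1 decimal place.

SE(ȳ_st) ≈ 30.7

V̂(ȳ_st) = Σ W_h² (1 − n_h/N_h) s_h²/n_h, with W_h = N_h/N and N = 690:
  stratum 1: (300/690)²·(1 − 20/300)·326.6²/20 = 940.987
  stratum 2: (390/690)²·(1 − 62/390)·25.2²/62 = 2.75201
V̂(ȳ_st) = 943.739
SE(ȳ_st) = √943.739 = 30.7203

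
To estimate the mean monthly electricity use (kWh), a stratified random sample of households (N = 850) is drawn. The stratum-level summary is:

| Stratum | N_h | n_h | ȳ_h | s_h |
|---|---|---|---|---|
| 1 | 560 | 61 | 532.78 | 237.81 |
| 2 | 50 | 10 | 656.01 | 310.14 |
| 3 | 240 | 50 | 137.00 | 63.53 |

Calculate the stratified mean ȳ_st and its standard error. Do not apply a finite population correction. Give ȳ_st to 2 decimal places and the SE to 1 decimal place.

ȳ_st ≈ 428.28, SE ≈ 21.0

ȳ_st = Σ W_h ȳ_h = (560·532.78 + 50·656.01 + 240·137.00)/850 = 428.27918
V̂(ȳ_st) = Σ W_h² s_h²/n_h, with W_h = N_h/N and N = 850:
  stratum 1: (560/850)²·237.81²/61 = 402.41
  stratum 2: (50/850)²·310.14²/10 = 33.2826
  stratum 3: (240/850)²·63.53²/50 = 6.43535
V̂(ȳ_st) = 442.128
SE(ȳ_st) = √442.128 = 21.0268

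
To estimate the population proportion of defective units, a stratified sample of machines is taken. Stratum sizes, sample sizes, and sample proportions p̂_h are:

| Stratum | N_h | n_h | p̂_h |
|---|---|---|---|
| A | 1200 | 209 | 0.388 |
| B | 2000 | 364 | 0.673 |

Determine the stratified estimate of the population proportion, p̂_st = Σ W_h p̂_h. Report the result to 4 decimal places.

N = 3200; stratum weights W_h = N_h/N.
p̂_st = Σ W_h p̂_h = (1200·0.388 + 2000·0.673)/3200 = 0.56612

p̂_st ≈ 0.5661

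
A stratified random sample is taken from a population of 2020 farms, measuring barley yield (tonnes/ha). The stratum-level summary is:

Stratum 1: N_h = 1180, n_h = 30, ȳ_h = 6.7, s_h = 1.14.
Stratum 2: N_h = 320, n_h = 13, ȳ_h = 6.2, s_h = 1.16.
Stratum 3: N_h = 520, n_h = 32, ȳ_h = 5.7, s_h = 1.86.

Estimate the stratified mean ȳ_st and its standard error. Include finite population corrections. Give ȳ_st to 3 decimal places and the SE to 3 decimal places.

ȳ_st ≈ 6.363, SE ≈ 0.154

ȳ_st = Σ W_h ȳ_h = (1180·6.7 + 320·6.2 + 520·5.7)/2020 = 6.36337
V̂(ȳ_st) = Σ W_h² (1 − n_h/N_h) s_h²/n_h, with W_h = N_h/N and N = 2020:
  stratum 1: (1180/2020)²·(1 − 30/1180)·1.14²/30 = 0.0144067
  stratum 2: (320/2020)²·(1 − 13/320)·1.16²/13 = 0.00249206
  stratum 3: (520/2020)²·(1 − 32/520)·1.86²/32 = 0.00672351
V̂(ȳ_st) = 0.0236223
SE(ȳ_st) = √0.0236223 = 0.153696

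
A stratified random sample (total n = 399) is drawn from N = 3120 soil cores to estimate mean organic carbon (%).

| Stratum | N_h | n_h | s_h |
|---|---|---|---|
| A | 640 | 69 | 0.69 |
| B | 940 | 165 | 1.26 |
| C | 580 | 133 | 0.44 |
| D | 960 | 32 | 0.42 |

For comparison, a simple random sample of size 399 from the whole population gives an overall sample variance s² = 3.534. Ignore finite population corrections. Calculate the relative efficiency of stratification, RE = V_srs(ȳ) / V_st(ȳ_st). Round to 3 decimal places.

V̂(ȳ_st) = Σ W_h² s_h²/n_h, with W_h = N_h/N and N = 3120:
  stratum A: (640/3120)²·0.69²/69 = 0.000290335
  stratum B: (940/3120)²·1.26²/165 = 0.000873381
  stratum C: (580/3120)²·0.44²/133 = 5.03038e-05
  stratum D: (960/3120)²·0.42²/32 = 0.000521893
V_st = 0.00173591
V_srs = s²/n = 3.534/399 = 0.00885714
Relative efficiency = V_srs / V_st = 0.00885714/0.00173591 = 5.1023

RE ≈ 5.102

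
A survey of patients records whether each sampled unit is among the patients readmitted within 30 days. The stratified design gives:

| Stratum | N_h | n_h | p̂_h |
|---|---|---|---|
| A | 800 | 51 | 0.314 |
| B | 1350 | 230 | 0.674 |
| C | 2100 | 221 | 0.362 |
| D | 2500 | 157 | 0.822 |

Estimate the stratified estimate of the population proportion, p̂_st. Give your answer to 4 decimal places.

p̂_st ≈ 0.5891

N = 6750; stratum weights W_h = N_h/N.
p̂_st = Σ W_h p̂_h = (800·0.314 + 1350·0.674 + 2100·0.362 + 2500·0.822)/6750 = 0.58908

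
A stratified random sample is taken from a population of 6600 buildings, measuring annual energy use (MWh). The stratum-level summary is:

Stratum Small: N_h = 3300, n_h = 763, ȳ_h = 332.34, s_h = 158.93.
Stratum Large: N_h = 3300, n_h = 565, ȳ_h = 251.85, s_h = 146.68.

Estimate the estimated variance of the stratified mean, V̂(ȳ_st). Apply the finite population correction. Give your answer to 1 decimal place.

V̂(ȳ_st) ≈ 14.3

V̂(ȳ_st) = Σ W_h² (1 − n_h/N_h) s_h²/n_h, with W_h = N_h/N and N = 6600:
  stratum Small: (3300/6600)²·(1 − 763/3300)·158.93²/763 = 6.36259
  stratum Large: (3300/6600)²·(1 − 565/3300)·146.68²/565 = 7.89
V̂(ȳ_st) = 14.2526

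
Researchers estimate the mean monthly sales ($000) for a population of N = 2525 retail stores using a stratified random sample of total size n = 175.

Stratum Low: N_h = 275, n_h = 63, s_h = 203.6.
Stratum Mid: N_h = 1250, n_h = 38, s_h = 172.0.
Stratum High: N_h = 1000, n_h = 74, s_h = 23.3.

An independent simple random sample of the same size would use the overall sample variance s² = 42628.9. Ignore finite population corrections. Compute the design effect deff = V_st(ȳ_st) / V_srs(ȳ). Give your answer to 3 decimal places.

deff ≈ 0.820

V̂(ȳ_st) = Σ W_h² s_h²/n_h, with W_h = N_h/N and N = 2525:
  stratum Low: (275/2525)²·203.6²/63 = 7.80473
  stratum Mid: (1250/2525)²·172.0²/38 = 190.797
  stratum High: (1000/2525)²·23.3²/74 = 1.15069
V_st = 199.752
V_srs = s²/n = 42628.9/175 = 243.594
deff = V_st / V_srs = 199.752/243.594 = 0.8200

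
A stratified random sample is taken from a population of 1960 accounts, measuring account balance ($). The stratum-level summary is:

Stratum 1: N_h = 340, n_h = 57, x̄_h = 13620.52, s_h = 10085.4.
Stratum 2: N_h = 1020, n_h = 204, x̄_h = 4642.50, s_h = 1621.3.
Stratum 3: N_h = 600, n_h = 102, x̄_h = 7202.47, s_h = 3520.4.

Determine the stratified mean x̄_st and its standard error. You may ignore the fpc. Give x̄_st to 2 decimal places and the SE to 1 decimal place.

x̄_st ≈ 6983.58, SE ≈ 261.9

x̄_st = Σ W_h x̄_h = (340·13620.52 + 1020·4642.50 + 600·7202.47)/1960 = 6983.57592
V̂(x̄_st) = Σ W_h² s_h²/n_h, with W_h = N_h/N and N = 1960:
  stratum 1: (340/1960)²·10085.4²/57 = 53697.9
  stratum 2: (1020/1960)²·1621.3²/204 = 3489.67
  stratum 3: (600/1960)²·3520.4²/102 = 11386.1
V̂(x̄_st) = 68573.6
SE(x̄_st) = √68573.6 = 261.866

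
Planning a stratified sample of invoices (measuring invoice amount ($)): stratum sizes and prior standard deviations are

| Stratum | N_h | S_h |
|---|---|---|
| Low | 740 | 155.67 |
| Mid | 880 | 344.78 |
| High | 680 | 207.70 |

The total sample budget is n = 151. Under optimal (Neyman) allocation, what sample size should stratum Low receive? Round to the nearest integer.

31

Neyman allocation: n_h = n · N_h S_h / Σ N_i S_i, with n = 151.
  stratum Low: N_h·S_h = 740·155.67 = 115195.80
  stratum Mid: N_h·S_h = 880·344.78 = 303406.40
  stratum High: N_h·S_h = 680·207.70 = 141236.00
Σ N_h S_h = 559838.20
n for stratum Low = 151·115195.80/559838.20 = 31.071 → 31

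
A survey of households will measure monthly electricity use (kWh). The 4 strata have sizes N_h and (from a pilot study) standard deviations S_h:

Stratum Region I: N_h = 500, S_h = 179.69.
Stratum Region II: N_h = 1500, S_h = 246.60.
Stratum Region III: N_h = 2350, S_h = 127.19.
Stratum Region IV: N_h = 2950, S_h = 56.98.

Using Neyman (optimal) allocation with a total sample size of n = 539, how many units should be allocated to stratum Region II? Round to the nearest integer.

215

Neyman allocation: n_h = n · N_h S_h / Σ N_i S_i, with n = 539.
  stratum Region I: N_h·S_h = 500·179.69 = 89845.00
  stratum Region II: N_h·S_h = 1500·246.60 = 369900.00
  stratum Region III: N_h·S_h = 2350·127.19 = 298896.50
  stratum Region IV: N_h·S_h = 2950·56.98 = 168091.00
Σ N_h S_h = 926732.50
n for stratum Region II = 539·369900.00/926732.50 = 215.139 → 215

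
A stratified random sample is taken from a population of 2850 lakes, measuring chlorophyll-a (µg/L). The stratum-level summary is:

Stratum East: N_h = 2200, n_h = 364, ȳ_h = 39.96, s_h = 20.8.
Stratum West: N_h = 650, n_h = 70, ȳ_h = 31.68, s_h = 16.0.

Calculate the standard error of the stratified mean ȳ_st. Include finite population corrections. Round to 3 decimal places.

V̂(ȳ_st) = Σ W_h² (1 − n_h/N_h) s_h²/n_h, with W_h = N_h/N and N = 2850:
  stratum East: (2200/2850)²·(1 − 364/2200)·20.8²/364 = 0.591059
  stratum West: (650/2850)²·(1 − 70/650)·16.0²/70 = 0.169744
V̂(ȳ_st) = 0.760803
SE(ȳ_st) = √0.760803 = 0.87224

SE(ȳ_st) ≈ 0.872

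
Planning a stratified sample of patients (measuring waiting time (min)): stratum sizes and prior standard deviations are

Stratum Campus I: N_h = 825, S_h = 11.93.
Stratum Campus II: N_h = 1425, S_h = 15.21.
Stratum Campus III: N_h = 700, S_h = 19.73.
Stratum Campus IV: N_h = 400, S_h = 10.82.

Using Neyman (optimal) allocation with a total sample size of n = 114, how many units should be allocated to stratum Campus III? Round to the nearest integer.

32

Neyman allocation: n_h = n · N_h S_h / Σ N_i S_i, with n = 114.
  stratum Campus I: N_h·S_h = 825·11.93 = 9842.25
  stratum Campus II: N_h·S_h = 1425·15.21 = 21674.25
  stratum Campus III: N_h·S_h = 700·19.73 = 13811.00
  stratum Campus IV: N_h·S_h = 400·10.82 = 4328.00
Σ N_h S_h = 49655.50
n for stratum Campus III = 114·13811.00/49655.50 = 31.708 → 32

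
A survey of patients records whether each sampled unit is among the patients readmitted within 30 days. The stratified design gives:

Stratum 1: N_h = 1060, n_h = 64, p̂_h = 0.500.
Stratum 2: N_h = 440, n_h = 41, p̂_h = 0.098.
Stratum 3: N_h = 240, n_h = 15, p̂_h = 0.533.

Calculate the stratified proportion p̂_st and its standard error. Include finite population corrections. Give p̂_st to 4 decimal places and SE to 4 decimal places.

p̂_st ≈ 0.4029, SE ≈ 0.0428

N = 1740; stratum weights W_h = N_h/N.
p̂_st = Σ W_h p̂_h = (1060·0.500 + 440·0.098 + 240·0.533)/1740 = 0.40290
V̂(p̂_st) = Σ W_h² (1 − n_h/N_h) p̂_h(1−p̂_h)/(n_h−1):
  stratum 1: (1060/1740)²·(1 − 64/1060)·0.500·0.500/63 = 0.00138378
  stratum 2: (440/1740)²·(1 − 41/440)·0.098·0.902/40 = 0.000128144
  stratum 3: (240/1740)²·(1 − 15/240)·0.533·0.467/14 = 0.000317111
V̂(p̂_st) = 0.00182903; SE = √V̂ = 0.0427672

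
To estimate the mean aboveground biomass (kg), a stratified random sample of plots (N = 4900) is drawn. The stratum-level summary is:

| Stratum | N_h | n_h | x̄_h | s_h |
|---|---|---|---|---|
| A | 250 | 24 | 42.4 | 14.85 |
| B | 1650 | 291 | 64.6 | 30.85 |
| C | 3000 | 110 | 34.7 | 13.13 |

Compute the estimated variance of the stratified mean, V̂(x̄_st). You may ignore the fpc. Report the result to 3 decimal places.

V̂(x̄_st) ≈ 0.982

V̂(x̄_st) = Σ W_h² s_h²/n_h, with W_h = N_h/N and N = 4900:
  stratum A: (250/4900)²·14.85²/24 = 0.0239183
  stratum B: (1650/4900)²·30.85²/291 = 0.370846
  stratum C: (3000/4900)²·13.13²/110 = 0.587472
V̂(x̄_st) = 0.982236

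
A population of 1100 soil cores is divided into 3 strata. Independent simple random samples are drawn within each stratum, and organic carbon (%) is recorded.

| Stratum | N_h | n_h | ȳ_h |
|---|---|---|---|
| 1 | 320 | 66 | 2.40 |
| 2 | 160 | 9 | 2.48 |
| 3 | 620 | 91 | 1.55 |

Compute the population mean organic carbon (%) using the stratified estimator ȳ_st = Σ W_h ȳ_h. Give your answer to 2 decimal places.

N = Σ N_h = 1100. Stratum weights W_h = N_h/N.
ȳ_st = (320·2.40 + 160·2.48 + 620·1.55) / 1100 = 1.9325

ȳ_st ≈ 1.93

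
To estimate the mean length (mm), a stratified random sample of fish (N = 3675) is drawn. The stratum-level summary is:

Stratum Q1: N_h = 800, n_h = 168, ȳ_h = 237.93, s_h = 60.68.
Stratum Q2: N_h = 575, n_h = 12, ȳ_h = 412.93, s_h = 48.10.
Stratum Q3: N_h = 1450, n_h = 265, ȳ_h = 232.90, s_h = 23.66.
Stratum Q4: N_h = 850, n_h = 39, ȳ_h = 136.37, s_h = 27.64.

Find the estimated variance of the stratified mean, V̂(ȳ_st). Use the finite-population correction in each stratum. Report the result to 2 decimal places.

V̂(ȳ_st) = Σ W_h² (1 − n_h/N_h) s_h²/n_h, with W_h = N_h/N and N = 3675:
  stratum Q1: (800/3675)²·(1 − 168/800)·60.68²/168 = 0.820492
  stratum Q2: (575/3675)²·(1 − 12/575)·48.10²/12 = 4.62137
  stratum Q3: (1450/3675)²·(1 − 265/1450)·23.66²/265 = 0.268754
  stratum Q4: (850/3675)²·(1 − 39/850)·27.64²/39 = 0.999854
V̂(ȳ_st) = 6.71047

V̂(ȳ_st) ≈ 6.71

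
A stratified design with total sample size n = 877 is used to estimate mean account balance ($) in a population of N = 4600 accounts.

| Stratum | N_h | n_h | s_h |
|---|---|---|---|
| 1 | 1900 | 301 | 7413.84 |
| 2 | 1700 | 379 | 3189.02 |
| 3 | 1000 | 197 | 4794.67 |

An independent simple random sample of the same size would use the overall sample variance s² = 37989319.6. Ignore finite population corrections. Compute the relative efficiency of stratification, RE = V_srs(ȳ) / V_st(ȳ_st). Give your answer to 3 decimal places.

V̂(ȳ_st) = Σ W_h² s_h²/n_h, with W_h = N_h/N and N = 4600:
  stratum 1: (1900/4600)²·7413.84²/301 = 31153.8
  stratum 2: (1700/4600)²·3189.02²/379 = 3664.86
  stratum 3: (1000/4600)²·4794.67²/197 = 5514.87
V_st = 40333.6
V_srs = s²/n = 37989319.6/877 = 43317.4
Relative efficiency = V_srs / V_st = 43317.4/40333.6 = 1.0740

RE ≈ 1.074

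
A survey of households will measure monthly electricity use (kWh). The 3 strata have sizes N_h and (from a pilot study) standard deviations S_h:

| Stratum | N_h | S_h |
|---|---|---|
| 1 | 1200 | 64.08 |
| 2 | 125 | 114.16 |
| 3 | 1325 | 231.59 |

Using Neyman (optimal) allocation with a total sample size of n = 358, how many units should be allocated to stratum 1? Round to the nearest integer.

Neyman allocation: n_h = n · N_h S_h / Σ N_i S_i, with n = 358.
  stratum 1: N_h·S_h = 1200·64.08 = 76896.00
  stratum 2: N_h·S_h = 125·114.16 = 14270.00
  stratum 3: N_h·S_h = 1325·231.59 = 306856.75
Σ N_h S_h = 398022.75
n for stratum 1 = 358·76896.00/398022.75 = 69.164 → 69

69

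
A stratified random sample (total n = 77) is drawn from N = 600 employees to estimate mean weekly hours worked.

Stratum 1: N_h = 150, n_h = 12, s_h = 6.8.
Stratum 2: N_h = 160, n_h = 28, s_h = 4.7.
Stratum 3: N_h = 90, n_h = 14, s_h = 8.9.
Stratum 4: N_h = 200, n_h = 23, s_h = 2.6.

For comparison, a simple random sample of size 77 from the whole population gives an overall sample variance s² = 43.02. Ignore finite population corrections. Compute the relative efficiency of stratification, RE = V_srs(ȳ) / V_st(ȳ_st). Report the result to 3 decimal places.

RE ≈ 1.223

V̂(ȳ_st) = Σ W_h² s_h²/n_h, with W_h = N_h/N and N = 600:
  stratum 1: (150/600)²·6.8²/12 = 0.240833
  stratum 2: (160/600)²·4.7²/28 = 0.0561016
  stratum 3: (90/600)²·8.9²/14 = 0.127302
  stratum 4: (200/600)²·2.6²/23 = 0.032657
V_st = 0.456894
V_srs = s²/n = 43.02/77 = 0.558701
Relative efficiency = V_srs / V_st = 0.558701/0.456894 = 1.2228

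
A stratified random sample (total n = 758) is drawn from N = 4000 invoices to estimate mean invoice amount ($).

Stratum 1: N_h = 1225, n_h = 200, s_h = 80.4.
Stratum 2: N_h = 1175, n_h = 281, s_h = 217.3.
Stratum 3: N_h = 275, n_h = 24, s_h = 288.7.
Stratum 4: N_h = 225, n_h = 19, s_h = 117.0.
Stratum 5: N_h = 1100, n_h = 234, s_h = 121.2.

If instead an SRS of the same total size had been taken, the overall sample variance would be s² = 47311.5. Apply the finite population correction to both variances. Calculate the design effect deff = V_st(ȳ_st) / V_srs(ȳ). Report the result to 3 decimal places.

deff ≈ 0.680

V̂(ȳ_st) = Σ W_h² (1 − n_h/N_h) s_h²/n_h, with W_h = N_h/N and N = 4000:
  stratum 1: (1225/4000)²·(1 − 200/1225)·80.4²/200 = 2.53643
  stratum 2: (1175/4000)²·(1 − 281/1175)·217.3²/281 = 11.0324
  stratum 3: (275/4000)²·(1 − 24/275)·288.7²/24 = 14.982
  stratum 4: (225/4000)²·(1 − 19/225)·117.0²/19 = 2.08712
  stratum 5: (1100/4000)²·(1 − 234/1100)·121.2²/234 = 3.73749
V_st = 34.3754
V_srs = (1 − 758/4000)·47311.5/758 = 50.5884
deff = V_st / V_srs = 34.3754/50.5884 = 0.6795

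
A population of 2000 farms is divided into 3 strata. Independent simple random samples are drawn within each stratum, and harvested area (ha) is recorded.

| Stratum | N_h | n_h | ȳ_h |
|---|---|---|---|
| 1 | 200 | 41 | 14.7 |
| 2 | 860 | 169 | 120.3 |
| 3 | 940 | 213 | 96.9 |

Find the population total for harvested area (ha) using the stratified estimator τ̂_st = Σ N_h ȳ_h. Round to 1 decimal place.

τ̂_st ≈ 197484.0

τ̂_st = Σ N_h ȳ_h = 200·14.7 + 860·120.3 + 940·96.9 = 197484.0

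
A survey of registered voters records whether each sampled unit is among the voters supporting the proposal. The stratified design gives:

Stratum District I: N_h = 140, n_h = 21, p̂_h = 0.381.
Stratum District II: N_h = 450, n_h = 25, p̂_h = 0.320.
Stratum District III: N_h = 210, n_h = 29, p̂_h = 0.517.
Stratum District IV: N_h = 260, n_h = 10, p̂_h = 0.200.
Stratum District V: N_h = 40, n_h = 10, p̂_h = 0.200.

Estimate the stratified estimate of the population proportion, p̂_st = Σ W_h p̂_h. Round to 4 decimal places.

N = 1100; stratum weights W_h = N_h/N.
p̂_st = Σ W_h p̂_h = (140·0.381 + 450·0.320 + 210·0.517 + 260·0.200 + 40·0.200)/1100 = 0.33265

p̂_st ≈ 0.3326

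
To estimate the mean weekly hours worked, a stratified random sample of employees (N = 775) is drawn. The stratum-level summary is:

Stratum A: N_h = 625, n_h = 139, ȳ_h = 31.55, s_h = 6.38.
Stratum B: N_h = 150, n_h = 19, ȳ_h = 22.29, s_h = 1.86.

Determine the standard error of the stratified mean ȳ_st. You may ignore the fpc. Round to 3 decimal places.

SE(ȳ_st) ≈ 0.444

V̂(ȳ_st) = Σ W_h² s_h²/n_h, with W_h = N_h/N and N = 775:
  stratum A: (625/775)²·6.38²/139 = 0.190451
  stratum B: (150/775)²·1.86²/19 = 0.00682105
V̂(ȳ_st) = 0.197272
SE(ȳ_st) = √0.197272 = 0.444153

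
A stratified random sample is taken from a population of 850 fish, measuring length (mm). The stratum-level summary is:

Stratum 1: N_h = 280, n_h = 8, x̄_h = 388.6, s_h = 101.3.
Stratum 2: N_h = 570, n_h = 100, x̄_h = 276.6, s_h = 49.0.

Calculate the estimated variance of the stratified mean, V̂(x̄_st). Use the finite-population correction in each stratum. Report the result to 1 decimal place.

V̂(x̄_st) ≈ 144.1

V̂(x̄_st) = Σ W_h² (1 − n_h/N_h) s_h²/n_h, with W_h = N_h/N and N = 850:
  stratum 1: (280/850)²·(1 − 8/280)·101.3²/8 = 135.213
  stratum 2: (570/850)²·(1 − 100/570)·49.0²/100 = 8.90281
V̂(x̄_st) = 144.116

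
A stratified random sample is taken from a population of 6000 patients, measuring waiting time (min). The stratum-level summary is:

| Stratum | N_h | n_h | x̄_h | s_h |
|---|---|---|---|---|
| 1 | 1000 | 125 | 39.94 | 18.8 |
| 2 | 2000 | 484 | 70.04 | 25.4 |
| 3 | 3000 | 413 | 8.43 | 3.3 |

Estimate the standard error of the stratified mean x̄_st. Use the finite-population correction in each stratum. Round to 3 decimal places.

V̂(x̄_st) = Σ W_h² (1 − n_h/N_h) s_h²/n_h, with W_h = N_h/N and N = 6000:
  stratum 1: (1000/6000)²·(1 − 125/1000)·18.8²/125 = 0.0687244
  stratum 2: (2000/6000)²·(1 − 484/2000)·25.4²/484 = 0.112266
  stratum 3: (3000/6000)²·(1 − 413/3000)·3.3²/413 = 0.00568451
V̂(x̄_st) = 0.186675
SE(x̄_st) = √0.186675 = 0.432059

SE(x̄_st) ≈ 0.432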